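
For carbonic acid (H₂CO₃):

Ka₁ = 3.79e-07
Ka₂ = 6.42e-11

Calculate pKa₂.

pKa₂ = -log(Ka₂) = -log(6.42e-11) = 10.19.

pK_{a2} = 10.19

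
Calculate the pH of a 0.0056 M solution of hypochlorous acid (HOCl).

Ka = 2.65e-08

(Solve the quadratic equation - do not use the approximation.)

x² + Ka×x - Ka×C = 0. Using quadratic formula: [H⁺] = 1.2169e-05

pH = 4.91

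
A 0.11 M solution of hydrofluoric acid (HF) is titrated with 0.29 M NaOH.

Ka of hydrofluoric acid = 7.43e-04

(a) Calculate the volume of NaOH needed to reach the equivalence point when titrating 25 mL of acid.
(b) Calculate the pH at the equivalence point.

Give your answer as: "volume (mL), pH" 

moles acid = 0.11 × 25/1000 = 0.00275 mol; V_base = moles/0.29 × 1000 = 9.5 mL. At equivalence only the conjugate base is present: [A⁻] = 0.00275/0.034 = 7.9750e-02 M. Kb = Kw/Ka = 1.35e-11; [OH⁻] = √(Kb × [A⁻]) = 1.0360e-06; pOH = 5.98; pH = 14 - pOH = 8.02.

V = 9.5 mL, pH = 8.02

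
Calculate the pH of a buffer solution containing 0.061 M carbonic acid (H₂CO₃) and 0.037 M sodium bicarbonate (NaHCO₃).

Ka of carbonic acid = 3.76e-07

pKa = -log(3.76e-07) = 6.42. pH = pKa + log([A⁻]/[HA]) = 6.42 + log(0.037/0.061)

pH = 6.21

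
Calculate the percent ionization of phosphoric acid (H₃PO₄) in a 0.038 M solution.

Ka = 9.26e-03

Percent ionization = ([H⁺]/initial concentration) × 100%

Using Ka equilibrium: x² + Ka×x - Ka×C = 0. Solving: [H⁺] = 1.4691e-02. Percent = (1.4691e-02/0.038) × 100

Percent ionization = 38.7%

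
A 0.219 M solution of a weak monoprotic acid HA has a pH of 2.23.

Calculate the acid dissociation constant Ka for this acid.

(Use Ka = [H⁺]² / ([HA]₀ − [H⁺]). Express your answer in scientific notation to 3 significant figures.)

[H⁺] = 10^(−pH) = 10^(−2.23) = 5.888e-03 M. For HA ⇌ H⁺ + A⁻, Ka = [H⁺][A⁻]/[HA] = [H⁺]² / ([HA]₀ − [H⁺]) = (5.888e-03)² / (0.219 − 5.888e-03) = 1.63e-04.

K_a = 1.63e-04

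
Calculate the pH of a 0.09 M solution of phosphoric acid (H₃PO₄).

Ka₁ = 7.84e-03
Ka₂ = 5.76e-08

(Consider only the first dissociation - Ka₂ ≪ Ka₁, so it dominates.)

First dissociation dominates. From Ka₁ = [H⁺][HA⁻]/[H₂A], x² + Ka₁·x − Ka₁·C = 0 with C = 0.09 M and Ka₁ = 7.84e-03. Solving: [H⁺] = (−Ka₁ + √(Ka₁² + 4·Ka₁·C)) / 2 = 2.2931e-02 M. pH = -log(2.2931e-02) = 1.64.

pH = 1.64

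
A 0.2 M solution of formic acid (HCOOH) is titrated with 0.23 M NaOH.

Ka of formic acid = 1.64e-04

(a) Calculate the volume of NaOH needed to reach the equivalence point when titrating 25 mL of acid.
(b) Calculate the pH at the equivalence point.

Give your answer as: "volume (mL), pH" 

moles acid = 0.2 × 25/1000 = 0.005 mol; V_base = moles/0.23 × 1000 = 21.7 mL. At equivalence only the conjugate base is present: [A⁻] = 0.005/0.047 = 1.0698e-01 M. Kb = Kw/Ka = 6.10e-11; [OH⁻] = √(Kb × [A⁻]) = 2.5540e-06; pOH = 5.59; pH = 14 - pOH = 8.41.

V = 21.7 mL, pH = 8.41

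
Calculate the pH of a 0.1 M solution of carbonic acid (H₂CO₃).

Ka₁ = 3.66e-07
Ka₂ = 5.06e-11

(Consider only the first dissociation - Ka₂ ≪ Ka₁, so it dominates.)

First dissociation dominates. From Ka₁ = [H⁺][HA⁻]/[H₂A], x² + Ka₁·x − Ka₁·C = 0 with C = 0.1 M and Ka₁ = 3.66e-07. Solving: [H⁺] = (−Ka₁ + √(Ka₁² + 4·Ka₁·C)) / 2 = 1.9113e-04 M. pH = -log(1.9113e-04) = 3.72.

pH = 3.72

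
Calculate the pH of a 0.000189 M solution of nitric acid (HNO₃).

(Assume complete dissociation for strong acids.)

[H⁺] = 0.000189 M for strong acid. pH = -log[H⁺] = -log(0.000189)

pH = 3.72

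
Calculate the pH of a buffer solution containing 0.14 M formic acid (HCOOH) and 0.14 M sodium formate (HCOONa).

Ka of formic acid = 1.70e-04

pKa = -log(1.70e-04) = 3.77. pH = pKa + log([A⁻]/[HA]) = 3.77 + log(0.14/0.14)

pH = 3.77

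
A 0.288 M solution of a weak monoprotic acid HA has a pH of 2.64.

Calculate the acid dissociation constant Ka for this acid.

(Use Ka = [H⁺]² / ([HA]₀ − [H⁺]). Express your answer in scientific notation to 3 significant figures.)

[H⁺] = 10^(−pH) = 10^(−2.64) = 2.291e-03 M. For HA ⇌ H⁺ + A⁻, Ka = [H⁺][A⁻]/[HA] = [H⁺]² / ([HA]₀ − [H⁺]) = (2.291e-03)² / (0.288 − 2.291e-03) = 1.84e-05.

K_a = 1.84e-05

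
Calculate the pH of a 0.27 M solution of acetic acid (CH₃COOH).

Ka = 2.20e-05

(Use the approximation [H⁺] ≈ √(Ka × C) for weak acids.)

[H⁺] = √(Ka × C) = √(2.20e-05 × 0.27) = 2.4372e-03. pH = -log(2.4372e-03)

pH = 2.61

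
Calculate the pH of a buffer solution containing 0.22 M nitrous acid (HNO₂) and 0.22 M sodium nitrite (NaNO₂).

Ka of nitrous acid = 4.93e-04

pKa = -log(4.93e-04) = 3.31. pH = pKa + log([A⁻]/[HA]) = 3.31 + log(0.22/0.22)

pH = 3.31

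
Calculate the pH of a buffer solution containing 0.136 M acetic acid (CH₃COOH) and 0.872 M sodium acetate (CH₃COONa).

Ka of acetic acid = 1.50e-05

pKa = -log(1.50e-05) = 4.82. pH = pKa + log([A⁻]/[HA]) = 4.82 + log(0.872/0.136)

pH = 5.63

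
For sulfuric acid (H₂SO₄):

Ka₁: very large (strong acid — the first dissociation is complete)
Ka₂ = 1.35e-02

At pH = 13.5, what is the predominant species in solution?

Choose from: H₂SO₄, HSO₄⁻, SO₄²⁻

The first dissociation is complete, so H₂SO₄ itself is never the predominant species in water; pKa₂ = -log(1.35e-02) = 1.87. For a polyprotic acid the predominant species crosses at each pKa: below pKa_n the protonated form dominates, above it the deprotonated form does. At pH = 13.5, the predominant species is SO₄²⁻.

SO₄²⁻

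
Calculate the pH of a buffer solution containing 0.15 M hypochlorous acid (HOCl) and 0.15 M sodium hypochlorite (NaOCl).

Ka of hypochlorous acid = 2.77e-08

pKa = -log(2.77e-08) = 7.56. pH = pKa + log([A⁻]/[HA]) = 7.56 + log(0.15/0.15)

pH = 7.56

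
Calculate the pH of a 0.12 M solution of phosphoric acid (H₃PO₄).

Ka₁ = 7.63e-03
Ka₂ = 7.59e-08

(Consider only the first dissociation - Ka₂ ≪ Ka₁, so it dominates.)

First dissociation dominates. From Ka₁ = [H⁺][HA⁻]/[H₂A], x² + Ka₁·x − Ka₁·C = 0 with C = 0.12 M and Ka₁ = 7.63e-03. Solving: [H⁺] = (−Ka₁ + √(Ka₁² + 4·Ka₁·C)) / 2 = 2.6683e-02 M. pH = -log(2.6683e-02) = 1.57.

pH = 1.57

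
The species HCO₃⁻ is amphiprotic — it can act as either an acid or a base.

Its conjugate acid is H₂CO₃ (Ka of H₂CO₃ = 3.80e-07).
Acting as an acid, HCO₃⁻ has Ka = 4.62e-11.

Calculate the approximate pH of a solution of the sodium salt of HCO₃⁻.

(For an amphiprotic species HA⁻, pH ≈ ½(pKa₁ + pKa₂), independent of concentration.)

pKa₁ = -log(3.80e-07) = 6.42; pKa₂ = -log(4.62e-11) = 10.34. For an amphiprotic species, pH ≈ ½(pKa₁ + pKa₂) = ½(6.42 + 10.34) = 8.38.

pH = 8.38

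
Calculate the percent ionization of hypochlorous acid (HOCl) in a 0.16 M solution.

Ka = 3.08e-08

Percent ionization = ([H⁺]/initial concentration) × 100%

Using Ka equilibrium: x² + Ka×x - Ka×C = 0. Solving: [H⁺] = 7.0184e-05. Percent = (7.0184e-05/0.16) × 100

Percent ionization = 0.0439%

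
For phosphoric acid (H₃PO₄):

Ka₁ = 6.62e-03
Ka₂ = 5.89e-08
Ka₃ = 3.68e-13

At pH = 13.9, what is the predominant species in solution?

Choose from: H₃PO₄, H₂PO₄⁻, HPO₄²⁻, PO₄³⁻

pKa₁ = 2.18, pKa₂ = 7.23, pKa₃ = 12.43. For a polyprotic acid the predominant species crosses at each pKa: below pKa_n the protonated form dominates, above it the deprotonated form does. At pH = 13.9, the predominant species is PO₄³⁻.

PO₄³⁻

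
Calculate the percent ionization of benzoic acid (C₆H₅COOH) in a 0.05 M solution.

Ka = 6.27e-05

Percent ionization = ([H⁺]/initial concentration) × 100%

Using Ka equilibrium: x² + Ka×x - Ka×C = 0. Solving: [H⁺] = 1.7395e-03. Percent = (1.7395e-03/0.05) × 100

Percent ionization = 3.48%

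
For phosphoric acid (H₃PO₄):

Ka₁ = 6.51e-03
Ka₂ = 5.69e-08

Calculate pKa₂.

pKa₂ = -log(Ka₂) = -log(5.69e-08) = 7.24.

pK_{a2} = 7.24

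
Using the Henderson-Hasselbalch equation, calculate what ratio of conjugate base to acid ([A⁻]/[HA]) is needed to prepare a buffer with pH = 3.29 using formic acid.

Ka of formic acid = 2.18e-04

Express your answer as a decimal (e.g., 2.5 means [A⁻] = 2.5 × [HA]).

pKa = -log(2.18e-04) = 3.6615. pH = pKa + log([A⁻]/[HA]), so log([A⁻]/[HA]) = pH − pKa = 3.29 − 3.6615 = -0.3715. [A⁻]/[HA] = 10^(-0.3715) = 0.425

[A⁻]/[HA] = 0.425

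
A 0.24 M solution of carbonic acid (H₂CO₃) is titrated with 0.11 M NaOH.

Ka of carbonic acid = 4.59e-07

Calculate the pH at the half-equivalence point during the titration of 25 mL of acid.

At half-equivalence [HA] = [A⁻], so Henderson-Hasselbalch gives pH = pKa = -log(4.59e-07) = 6.34.

pH = pKa = 6.34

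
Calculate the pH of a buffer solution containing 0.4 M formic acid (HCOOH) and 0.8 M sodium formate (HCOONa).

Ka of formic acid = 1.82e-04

pKa = -log(1.82e-04) = 3.74. pH = pKa + log([A⁻]/[HA]) = 3.74 + log(0.8/0.4)

pH = 4.04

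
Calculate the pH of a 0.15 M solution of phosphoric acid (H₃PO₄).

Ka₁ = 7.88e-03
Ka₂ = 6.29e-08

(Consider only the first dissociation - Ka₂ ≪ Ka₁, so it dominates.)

First dissociation dominates. From Ka₁ = [H⁺][HA⁻]/[H₂A], x² + Ka₁·x − Ka₁·C = 0 with C = 0.15 M and Ka₁ = 7.88e-03. Solving: [H⁺] = (−Ka₁ + √(Ka₁² + 4·Ka₁·C)) / 2 = 3.0665e-02 M. pH = -log(3.0665e-02) = 1.51.

pH = 1.51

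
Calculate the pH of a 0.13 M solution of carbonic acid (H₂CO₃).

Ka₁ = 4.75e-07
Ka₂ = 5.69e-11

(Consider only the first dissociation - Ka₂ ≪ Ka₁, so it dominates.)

First dissociation dominates. From Ka₁ = [H⁺][HA⁻]/[H₂A], x² + Ka₁·x − Ka₁·C = 0 with C = 0.13 M and Ka₁ = 4.75e-07. Solving: [H⁺] = (−Ka₁ + √(Ka₁² + 4·Ka₁·C)) / 2 = 2.4826e-04 M. pH = -log(2.4826e-04) = 3.61.

pH = 3.61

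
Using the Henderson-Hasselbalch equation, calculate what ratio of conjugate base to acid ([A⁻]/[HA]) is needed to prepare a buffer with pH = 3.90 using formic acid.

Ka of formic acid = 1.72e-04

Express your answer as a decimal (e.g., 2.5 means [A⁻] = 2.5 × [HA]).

pKa = -log(1.72e-04) = 3.7645. pH = pKa + log([A⁻]/[HA]), so log([A⁻]/[HA]) = pH − pKa = 3.90 − 3.7645 = 0.1355. [A⁻]/[HA] = 10^(0.1355) = 1.37

[A⁻]/[HA] = 1.37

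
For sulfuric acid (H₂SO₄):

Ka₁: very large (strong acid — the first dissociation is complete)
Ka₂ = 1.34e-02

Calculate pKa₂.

pKa₂ = -log(Ka₂) = -log(1.34e-02) = 1.87.

pK_{a2} = 1.87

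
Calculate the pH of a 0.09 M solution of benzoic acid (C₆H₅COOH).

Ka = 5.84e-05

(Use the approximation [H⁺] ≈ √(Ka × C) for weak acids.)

[H⁺] = √(Ka × C) = √(5.84e-05 × 0.09) = 2.2926e-03. pH = -log(2.2926e-03)

pH = 2.64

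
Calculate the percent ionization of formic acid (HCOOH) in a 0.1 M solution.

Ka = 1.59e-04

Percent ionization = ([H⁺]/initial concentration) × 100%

Using Ka equilibrium: x² + Ka×x - Ka×C = 0. Solving: [H⁺] = 3.9088e-03. Percent = (3.9088e-03/0.1) × 100

Percent ionization = 3.91%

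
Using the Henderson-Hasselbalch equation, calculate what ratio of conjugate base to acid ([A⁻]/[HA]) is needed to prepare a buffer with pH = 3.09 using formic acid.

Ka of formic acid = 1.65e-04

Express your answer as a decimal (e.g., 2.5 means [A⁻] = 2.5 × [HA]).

pKa = -log(1.65e-04) = 3.7825. pH = pKa + log([A⁻]/[HA]), so log([A⁻]/[HA]) = pH − pKa = 3.09 − 3.7825 = -0.6925. [A⁻]/[HA] = 10^(-0.6925) = 0.203

[A⁻]/[HA] = 0.203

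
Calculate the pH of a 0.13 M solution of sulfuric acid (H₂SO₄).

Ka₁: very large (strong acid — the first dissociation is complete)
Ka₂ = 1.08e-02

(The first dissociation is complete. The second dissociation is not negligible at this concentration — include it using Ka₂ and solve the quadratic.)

First dissociation is complete: [H⁺]₀ = [HSO₄⁻]₀ = C = 0.13 M. Second dissociation HSO₄⁻ ⇌ H⁺ + SO₄²⁻: let x = [SO₄²⁻]. Ka₂ = (C + x)·x / (C − x) = 1.08e-02 → x² + (C + Ka₂)·x − Ka₂·C = 0 → x² + 0.14080·x − 1.404e-03 = 0. x = (−0.14080 + √(0.14080² + 4 × 1.404e-03)) / 2 = 9.3506e-03 M. [H⁺] = C + x = 0.13 + 9.3506e-03 = 1.3935e-01 M. pH = -log(1.3935e-01) = 0.86.

pH = 0.86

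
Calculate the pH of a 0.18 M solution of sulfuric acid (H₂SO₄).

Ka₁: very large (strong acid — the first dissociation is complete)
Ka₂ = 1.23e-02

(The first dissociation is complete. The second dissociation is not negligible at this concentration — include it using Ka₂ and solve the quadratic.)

First dissociation is complete: [H⁺]₀ = [HSO₄⁻]₀ = C = 0.18 M. Second dissociation HSO₄⁻ ⇌ H⁺ + SO₄²⁻: let x = [SO₄²⁻]. Ka₂ = (C + x)·x / (C − x) = 1.23e-02 → x² + (C + Ka₂)·x − Ka₂·C = 0 → x² + 0.19230·x − 2.214e-03 = 0. x = (−0.19230 + √(0.19230² + 4 × 2.214e-03)) / 2 = 1.0896e-02 M. [H⁺] = C + x = 0.18 + 1.0896e-02 = 1.9090e-01 M. pH = -log(1.9090e-01) = 0.72.

pH = 0.72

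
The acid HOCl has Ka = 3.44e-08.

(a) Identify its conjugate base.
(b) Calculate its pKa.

(a) The conjugate base is formed by removing one H⁺ from HOCl, giving OCl⁻. (b) pKa = -log(Ka) = -log(3.44e-08) = 7.46.

Conjugate base: OCl⁻; pK_a = 7.46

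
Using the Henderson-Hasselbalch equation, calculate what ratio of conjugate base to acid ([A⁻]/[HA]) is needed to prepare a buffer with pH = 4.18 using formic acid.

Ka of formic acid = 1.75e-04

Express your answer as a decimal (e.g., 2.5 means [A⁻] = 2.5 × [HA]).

pKa = -log(1.75e-04) = 3.7570. pH = pKa + log([A⁻]/[HA]), so log([A⁻]/[HA]) = pH − pKa = 4.18 − 3.7570 = 0.4230. [A⁻]/[HA] = 10^(0.4230) = 2.65

[A⁻]/[HA] = 2.65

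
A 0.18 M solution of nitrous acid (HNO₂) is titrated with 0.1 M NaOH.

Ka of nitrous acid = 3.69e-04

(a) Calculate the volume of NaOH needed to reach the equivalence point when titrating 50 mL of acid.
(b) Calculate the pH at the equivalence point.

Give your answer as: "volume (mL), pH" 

moles acid = 0.18 × 50/1000 = 0.009 mol; V_base = moles/0.1 × 1000 = 90.0 mL. At equivalence only the conjugate base is present: [A⁻] = 0.009/0.140 = 6.4286e-02 M. Kb = Kw/Ka = 2.71e-11; [OH⁻] = √(Kb × [A⁻]) = 1.3199e-06; pOH = 5.88; pH = 14 - pOH = 8.12.

V = 90.0 mL, pH = 8.12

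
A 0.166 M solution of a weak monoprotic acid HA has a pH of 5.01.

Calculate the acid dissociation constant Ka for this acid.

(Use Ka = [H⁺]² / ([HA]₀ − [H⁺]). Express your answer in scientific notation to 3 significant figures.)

[H⁺] = 10^(−pH) = 10^(−5.01) = 9.772e-06 M. For HA ⇌ H⁺ + A⁻, Ka = [H⁺][A⁻]/[HA] = [H⁺]² / ([HA]₀ − [H⁺]) = (9.772e-06)² / (0.166 − 9.772e-06) = 5.75e-10.

K_a = 5.75e-10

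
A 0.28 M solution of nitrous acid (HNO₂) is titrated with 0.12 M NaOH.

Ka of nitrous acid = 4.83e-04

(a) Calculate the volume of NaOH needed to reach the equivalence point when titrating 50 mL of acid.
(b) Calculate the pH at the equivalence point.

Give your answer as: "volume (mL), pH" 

moles acid = 0.28 × 50/1000 = 0.014 mol; V_base = moles/0.12 × 1000 = 116.7 mL. At equivalence only the conjugate base is present: [A⁻] = 0.014/0.167 = 8.4000e-02 M. Kb = Kw/Ka = 2.07e-11; [OH⁻] = √(Kb × [A⁻]) = 1.3188e-06; pOH = 5.88; pH = 14 - pOH = 8.12.

V = 116.7 mL, pH = 8.12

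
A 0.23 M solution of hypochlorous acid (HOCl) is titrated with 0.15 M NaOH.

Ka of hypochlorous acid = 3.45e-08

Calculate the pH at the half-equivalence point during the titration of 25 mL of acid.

At half-equivalence [HA] = [A⁻], so Henderson-Hasselbalch gives pH = pKa = -log(3.45e-08) = 7.46.

pH = pKa = 7.46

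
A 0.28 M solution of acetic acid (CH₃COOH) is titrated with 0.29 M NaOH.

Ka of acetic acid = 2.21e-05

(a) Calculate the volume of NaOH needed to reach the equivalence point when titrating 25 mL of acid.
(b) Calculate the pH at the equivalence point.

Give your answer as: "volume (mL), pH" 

moles acid = 0.28 × 25/1000 = 0.007 mol; V_base = moles/0.29 × 1000 = 24.1 mL. At equivalence only the conjugate base is present: [A⁻] = 0.007/0.049 = 1.4246e-01 M. Kb = Kw/Ka = 4.52e-10; [OH⁻] = √(Kb × [A⁻]) = 8.0287e-06; pOH = 5.10; pH = 14 - pOH = 8.90.

V = 24.1 mL, pH = 8.90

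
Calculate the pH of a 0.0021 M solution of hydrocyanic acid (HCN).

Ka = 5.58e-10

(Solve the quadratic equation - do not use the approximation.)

x² + Ka×x - Ka×C = 0. Using quadratic formula: [H⁺] = 1.0822e-06

pH = 5.97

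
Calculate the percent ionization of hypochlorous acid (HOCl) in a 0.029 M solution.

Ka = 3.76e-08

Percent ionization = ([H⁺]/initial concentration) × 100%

Using Ka equilibrium: x² + Ka×x - Ka×C = 0. Solving: [H⁺] = 3.3002e-05. Percent = (3.3002e-05/0.029) × 100

Percent ionization = 0.114%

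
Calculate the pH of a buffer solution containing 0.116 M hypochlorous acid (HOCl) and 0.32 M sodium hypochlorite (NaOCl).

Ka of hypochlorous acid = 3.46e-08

pKa = -log(3.46e-08) = 7.46. pH = pKa + log([A⁻]/[HA]) = 7.46 + log(0.32/0.116)

pH = 7.90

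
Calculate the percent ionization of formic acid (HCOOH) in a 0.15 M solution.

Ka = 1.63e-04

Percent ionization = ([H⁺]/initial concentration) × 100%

Using Ka equilibrium: x² + Ka×x - Ka×C = 0. Solving: [H⁺] = 4.8639e-03. Percent = (4.8639e-03/0.15) × 100

Percent ionization = 3.24%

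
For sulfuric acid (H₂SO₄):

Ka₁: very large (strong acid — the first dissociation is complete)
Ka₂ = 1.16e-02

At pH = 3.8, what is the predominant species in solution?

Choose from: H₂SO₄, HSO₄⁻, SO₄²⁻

The first dissociation is complete, so H₂SO₄ itself is never the predominant species in water; pKa₂ = -log(1.16e-02) = 1.94. For a polyprotic acid the predominant species crosses at each pKa: below pKa_n the protonated form dominates, above it the deprotonated form does. At pH = 3.8, the predominant species is SO₄²⁻.

SO₄²⁻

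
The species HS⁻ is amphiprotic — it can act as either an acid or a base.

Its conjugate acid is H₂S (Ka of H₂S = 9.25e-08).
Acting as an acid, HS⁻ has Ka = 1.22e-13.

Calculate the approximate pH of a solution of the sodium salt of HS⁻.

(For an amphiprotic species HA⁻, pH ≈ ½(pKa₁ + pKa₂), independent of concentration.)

pKa₁ = -log(9.25e-08) = 7.03; pKa₂ = -log(1.22e-13) = 12.91. For an amphiprotic species, pH ≈ ½(pKa₁ + pKa₂) = ½(7.03 + 12.91) = 9.97.

pH = 9.97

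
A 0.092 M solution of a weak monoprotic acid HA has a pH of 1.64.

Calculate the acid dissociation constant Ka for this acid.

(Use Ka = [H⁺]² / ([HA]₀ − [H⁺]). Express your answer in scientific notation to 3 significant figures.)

[H⁺] = 10^(−pH) = 10^(−1.64) = 2.291e-02 M. For HA ⇌ H⁺ + A⁻, Ka = [H⁺][A⁻]/[HA] = [H⁺]² / ([HA]₀ − [H⁺]) = (2.291e-02)² / (0.092 − 2.291e-02) = 7.60e-03.

K_a = 7.60e-03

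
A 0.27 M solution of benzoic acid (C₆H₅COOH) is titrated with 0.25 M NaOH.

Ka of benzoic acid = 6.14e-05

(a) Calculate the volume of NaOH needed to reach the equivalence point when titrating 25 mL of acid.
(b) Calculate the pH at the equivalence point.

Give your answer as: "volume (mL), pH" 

moles acid = 0.27 × 25/1000 = 0.00675 mol; V_base = moles/0.25 × 1000 = 27.0 mL. At equivalence only the conjugate base is present: [A⁻] = 0.00675/0.052 = 1.2981e-01 M. Kb = Kw/Ka = 1.63e-10; [OH⁻] = √(Kb × [A⁻]) = 4.5980e-06; pOH = 5.34; pH = 14 - pOH = 8.66.

V = 27.0 mL, pH = 8.66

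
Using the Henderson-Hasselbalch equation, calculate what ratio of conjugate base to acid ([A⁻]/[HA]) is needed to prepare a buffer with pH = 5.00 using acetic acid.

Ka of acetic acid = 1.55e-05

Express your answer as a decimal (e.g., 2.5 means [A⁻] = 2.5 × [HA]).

pKa = -log(1.55e-05) = 4.8097. pH = pKa + log([A⁻]/[HA]), so log([A⁻]/[HA]) = pH − pKa = 5.00 − 4.8097 = 0.1903. [A⁻]/[HA] = 10^(0.1903) = 1.55

[A⁻]/[HA] = 1.55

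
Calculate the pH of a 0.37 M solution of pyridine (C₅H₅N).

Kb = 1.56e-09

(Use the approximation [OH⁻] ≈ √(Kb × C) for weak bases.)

[OH⁻] = √(Kb × C) = √(1.56e-09 × 0.37) = 2.4025e-05. pOH = 4.62, pH = 14 - pOH

pH = 9.38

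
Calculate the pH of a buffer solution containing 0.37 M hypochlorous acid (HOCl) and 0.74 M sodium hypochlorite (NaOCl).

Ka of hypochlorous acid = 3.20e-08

pKa = -log(3.20e-08) = 7.49. pH = pKa + log([A⁻]/[HA]) = 7.49 + log(0.74/0.37)

pH = 7.80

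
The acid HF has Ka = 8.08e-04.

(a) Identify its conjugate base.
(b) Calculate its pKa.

(a) The conjugate base is formed by removing one H⁺ from HF, giving F⁻. (b) pKa = -log(Ka) = -log(8.08e-04) = 3.09.

Conjugate base: F⁻; pK_a = 3.09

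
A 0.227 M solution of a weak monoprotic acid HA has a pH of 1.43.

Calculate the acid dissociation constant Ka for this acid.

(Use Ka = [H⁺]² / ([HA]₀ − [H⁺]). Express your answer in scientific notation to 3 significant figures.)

[H⁺] = 10^(−pH) = 10^(−1.43) = 3.715e-02 M. For HA ⇌ H⁺ + A⁻, Ka = [H⁺][A⁻]/[HA] = [H⁺]² / ([HA]₀ − [H⁺]) = (3.715e-02)² / (0.227 − 3.715e-02) = 7.27e-03.

K_a = 7.27e-03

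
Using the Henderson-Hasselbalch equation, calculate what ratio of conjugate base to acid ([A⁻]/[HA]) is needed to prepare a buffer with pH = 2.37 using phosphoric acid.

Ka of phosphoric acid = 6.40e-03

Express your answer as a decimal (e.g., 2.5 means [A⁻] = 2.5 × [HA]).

pKa = -log(6.40e-03) = 2.1938. pH = pKa + log([A⁻]/[HA]), so log([A⁻]/[HA]) = pH − pKa = 2.37 − 2.1938 = 0.1762. [A⁻]/[HA] = 10^(0.1762) = 1.50

[A⁻]/[HA] = 1.50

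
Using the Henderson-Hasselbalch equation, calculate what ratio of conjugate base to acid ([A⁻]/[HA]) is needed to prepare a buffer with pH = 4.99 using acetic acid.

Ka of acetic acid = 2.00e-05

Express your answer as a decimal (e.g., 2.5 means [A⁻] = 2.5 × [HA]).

pKa = -log(2.00e-05) = 4.6990. pH = pKa + log([A⁻]/[HA]), so log([A⁻]/[HA]) = pH − pKa = 4.99 − 4.6990 = 0.2910. [A⁻]/[HA] = 10^(0.2910) = 1.95

[A⁻]/[HA] = 1.95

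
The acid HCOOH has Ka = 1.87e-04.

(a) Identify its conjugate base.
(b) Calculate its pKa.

(a) The conjugate base is formed by removing one H⁺ from HCOOH, giving HCOO⁻. (b) pKa = -log(Ka) = -log(1.87e-04) = 3.73.

Conjugate base: HCOO⁻; pK_a = 3.73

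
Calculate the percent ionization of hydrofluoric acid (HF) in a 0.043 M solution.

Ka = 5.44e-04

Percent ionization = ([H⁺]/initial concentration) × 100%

Using Ka equilibrium: x² + Ka×x - Ka×C = 0. Solving: [H⁺] = 4.5722e-03. Percent = (4.5722e-03/0.043) × 100

Percent ionization = 10.6%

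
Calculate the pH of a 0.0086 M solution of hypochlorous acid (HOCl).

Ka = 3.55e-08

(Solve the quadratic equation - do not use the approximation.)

x² + Ka×x - Ka×C = 0. Using quadratic formula: [H⁺] = 1.7455e-05

pH = 4.76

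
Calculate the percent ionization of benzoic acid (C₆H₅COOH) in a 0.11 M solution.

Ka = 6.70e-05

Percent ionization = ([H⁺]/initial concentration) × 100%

Using Ka equilibrium: x² + Ka×x - Ka×C = 0. Solving: [H⁺] = 2.6815e-03. Percent = (2.6815e-03/0.11) × 100

Percent ionization = 2.44%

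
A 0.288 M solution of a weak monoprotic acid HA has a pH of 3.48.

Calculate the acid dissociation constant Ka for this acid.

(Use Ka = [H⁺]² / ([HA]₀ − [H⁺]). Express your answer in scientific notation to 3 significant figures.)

[H⁺] = 10^(−pH) = 10^(−3.48) = 3.311e-04 M. For HA ⇌ H⁺ + A⁻, Ka = [H⁺][A⁻]/[HA] = [H⁺]² / ([HA]₀ − [H⁺]) = (3.311e-04)² / (0.288 − 3.311e-04) = 3.81e-07.

K_a = 3.81e-07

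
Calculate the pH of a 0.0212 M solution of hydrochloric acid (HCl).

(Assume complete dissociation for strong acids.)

[H⁺] = 0.0212 M for strong acid. pH = -log[H⁺] = -log(0.0212)

pH = 1.67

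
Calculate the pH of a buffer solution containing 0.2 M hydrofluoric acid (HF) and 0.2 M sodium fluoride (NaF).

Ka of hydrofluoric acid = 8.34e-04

pKa = -log(8.34e-04) = 3.08. pH = pKa + log([A⁻]/[HA]) = 3.08 + log(0.2/0.2)

pH = 3.08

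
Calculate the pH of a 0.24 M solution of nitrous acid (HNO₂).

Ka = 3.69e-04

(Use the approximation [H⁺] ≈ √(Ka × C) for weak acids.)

[H⁺] = √(Ka × C) = √(3.69e-04 × 0.24) = 9.4106e-03. pH = -log(9.4106e-03)

pH = 2.03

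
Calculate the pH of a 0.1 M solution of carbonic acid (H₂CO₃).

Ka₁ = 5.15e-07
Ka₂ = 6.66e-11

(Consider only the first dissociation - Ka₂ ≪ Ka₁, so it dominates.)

First dissociation dominates. From Ka₁ = [H⁺][HA⁻]/[H₂A], x² + Ka₁·x − Ka₁·C = 0 with C = 0.1 M and Ka₁ = 5.15e-07. Solving: [H⁺] = (−Ka₁ + √(Ka₁² + 4·Ka₁·C)) / 2 = 2.2668e-04 M. pH = -log(2.2668e-04) = 3.64.

pH = 3.64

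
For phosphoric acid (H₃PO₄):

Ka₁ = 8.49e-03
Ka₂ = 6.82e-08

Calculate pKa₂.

pKa₂ = -log(Ka₂) = -log(6.82e-08) = 7.17.

pK_{a2} = 7.17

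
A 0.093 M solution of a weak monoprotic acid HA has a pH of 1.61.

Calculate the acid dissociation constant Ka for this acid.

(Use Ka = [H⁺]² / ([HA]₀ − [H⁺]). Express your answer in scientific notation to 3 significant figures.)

[H⁺] = 10^(−pH) = 10^(−1.61) = 2.455e-02 M. For HA ⇌ H⁺ + A⁻, Ka = [H⁺][A⁻]/[HA] = [H⁺]² / ([HA]₀ − [H⁺]) = (2.455e-02)² / (0.093 − 2.455e-02) = 8.80e-03.

K_a = 8.80e-03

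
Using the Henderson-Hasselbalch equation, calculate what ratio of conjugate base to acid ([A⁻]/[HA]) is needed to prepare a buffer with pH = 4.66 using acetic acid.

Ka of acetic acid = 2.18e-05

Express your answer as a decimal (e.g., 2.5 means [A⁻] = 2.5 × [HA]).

pKa = -log(2.18e-05) = 4.6615. pH = pKa + log([A⁻]/[HA]), so log([A⁻]/[HA]) = pH − pKa = 4.66 − 4.6615 = -0.0015. [A⁻]/[HA] = 10^(-0.0015) = 0.996

[A⁻]/[HA] = 0.996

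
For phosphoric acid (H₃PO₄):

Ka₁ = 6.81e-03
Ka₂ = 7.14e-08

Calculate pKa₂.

pKa₂ = -log(Ka₂) = -log(7.14e-08) = 7.15.

pK_{a2} = 7.15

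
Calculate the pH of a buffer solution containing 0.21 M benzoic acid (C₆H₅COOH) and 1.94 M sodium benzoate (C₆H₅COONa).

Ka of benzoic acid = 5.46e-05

pKa = -log(5.46e-05) = 4.26. pH = pKa + log([A⁻]/[HA]) = 4.26 + log(1.94/0.21)

pH = 5.23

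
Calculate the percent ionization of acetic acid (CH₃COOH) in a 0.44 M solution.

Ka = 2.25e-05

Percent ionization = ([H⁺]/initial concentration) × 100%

Using Ka equilibrium: x² + Ka×x - Ka×C = 0. Solving: [H⁺] = 3.1352e-03. Percent = (3.1352e-03/0.44) × 100

Percent ionization = 0.713%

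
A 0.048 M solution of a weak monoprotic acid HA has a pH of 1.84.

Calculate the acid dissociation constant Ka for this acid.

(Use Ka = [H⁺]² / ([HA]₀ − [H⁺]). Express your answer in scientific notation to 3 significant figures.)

[H⁺] = 10^(−pH) = 10^(−1.84) = 1.445e-02 M. For HA ⇌ H⁺ + A⁻, Ka = [H⁺][A⁻]/[HA] = [H⁺]² / ([HA]₀ − [H⁺]) = (1.445e-02)² / (0.048 − 1.445e-02) = 6.23e-03.

K_a = 6.23e-03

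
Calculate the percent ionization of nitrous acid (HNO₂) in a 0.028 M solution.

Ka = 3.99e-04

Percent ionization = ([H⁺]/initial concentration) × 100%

Using Ka equilibrium: x² + Ka×x - Ka×C = 0. Solving: [H⁺] = 3.1489e-03. Percent = (3.1489e-03/0.028) × 100

Percent ionization = 11.2%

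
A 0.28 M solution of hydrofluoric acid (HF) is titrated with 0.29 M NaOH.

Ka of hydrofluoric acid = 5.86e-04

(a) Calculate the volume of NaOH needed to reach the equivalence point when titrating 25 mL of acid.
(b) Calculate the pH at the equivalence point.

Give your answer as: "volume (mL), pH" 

moles acid = 0.28 × 25/1000 = 0.007 mol; V_base = moles/0.29 × 1000 = 24.1 mL. At equivalence only the conjugate base is present: [A⁻] = 0.007/0.049 = 1.4246e-01 M. Kb = Kw/Ka = 1.71e-11; [OH⁻] = √(Kb × [A⁻]) = 1.5592e-06; pOH = 5.81; pH = 14 - pOH = 8.19.

V = 24.1 mL, pH = 8.19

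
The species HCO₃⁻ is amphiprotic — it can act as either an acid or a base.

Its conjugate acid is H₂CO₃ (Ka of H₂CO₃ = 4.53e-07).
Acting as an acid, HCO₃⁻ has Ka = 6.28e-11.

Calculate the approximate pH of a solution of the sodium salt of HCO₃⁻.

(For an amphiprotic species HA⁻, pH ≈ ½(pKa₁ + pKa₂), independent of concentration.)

pKa₁ = -log(4.53e-07) = 6.34; pKa₂ = -log(6.28e-11) = 10.20. For an amphiprotic species, pH ≈ ½(pKa₁ + pKa₂) = ½(6.34 + 10.20) = 8.27.

pH = 8.27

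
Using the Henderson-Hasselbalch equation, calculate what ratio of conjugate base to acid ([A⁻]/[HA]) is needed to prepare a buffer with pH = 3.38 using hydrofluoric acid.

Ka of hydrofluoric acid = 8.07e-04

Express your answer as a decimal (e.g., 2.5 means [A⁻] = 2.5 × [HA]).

pKa = -log(8.07e-04) = 3.0931. pH = pKa + log([A⁻]/[HA]), so log([A⁻]/[HA]) = pH − pKa = 3.38 − 3.0931 = 0.2869. [A⁻]/[HA] = 10^(0.2869) = 1.94

[A⁻]/[HA] = 1.94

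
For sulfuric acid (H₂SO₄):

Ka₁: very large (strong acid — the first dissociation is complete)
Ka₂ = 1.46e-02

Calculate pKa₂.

pKa₂ = -log(Ka₂) = -log(1.46e-02) = 1.84.

pK_{a2} = 1.84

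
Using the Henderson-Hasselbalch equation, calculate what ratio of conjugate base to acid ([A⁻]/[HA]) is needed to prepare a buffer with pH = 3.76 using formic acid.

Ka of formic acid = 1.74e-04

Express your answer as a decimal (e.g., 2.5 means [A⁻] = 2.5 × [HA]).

pKa = -log(1.74e-04) = 3.7595. pH = pKa + log([A⁻]/[HA]), so log([A⁻]/[HA]) = pH − pKa = 3.76 − 3.7595 = 0.0005. [A⁻]/[HA] = 10^(0.0005) = 1.00

[A⁻]/[HA] = 1.00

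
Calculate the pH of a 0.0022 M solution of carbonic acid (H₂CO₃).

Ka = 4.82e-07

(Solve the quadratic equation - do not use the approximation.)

x² + Ka×x - Ka×C = 0. Using quadratic formula: [H⁺] = 3.2324e-05

pH = 4.49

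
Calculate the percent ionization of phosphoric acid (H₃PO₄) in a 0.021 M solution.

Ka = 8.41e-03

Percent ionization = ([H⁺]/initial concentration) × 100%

Using Ka equilibrium: x² + Ka×x - Ka×C = 0. Solving: [H⁺] = 9.7339e-03. Percent = (9.7339e-03/0.021) × 100

Percent ionization = 46.4%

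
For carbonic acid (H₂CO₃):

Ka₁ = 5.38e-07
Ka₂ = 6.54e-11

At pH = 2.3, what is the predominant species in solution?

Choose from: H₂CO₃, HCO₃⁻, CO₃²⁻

pKa₁ = 6.27, pKa₂ = 10.18. For a polyprotic acid the predominant species crosses at each pKa: below pKa_n the protonated form dominates, above it the deprotonated form does. At pH = 2.3, the predominant species is H₂CO₃.

H₂CO₃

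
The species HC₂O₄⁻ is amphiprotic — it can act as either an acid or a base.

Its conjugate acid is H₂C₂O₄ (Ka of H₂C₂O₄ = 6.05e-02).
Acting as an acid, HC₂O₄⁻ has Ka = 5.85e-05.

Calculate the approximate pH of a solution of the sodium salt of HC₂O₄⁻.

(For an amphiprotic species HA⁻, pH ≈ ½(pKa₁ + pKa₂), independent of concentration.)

pKa₁ = -log(6.05e-02) = 1.22; pKa₂ = -log(5.85e-05) = 4.23. For an amphiprotic species, pH ≈ ½(pKa₁ + pKa₂) = ½(1.22 + 4.23) = 2.73.

pH = 2.73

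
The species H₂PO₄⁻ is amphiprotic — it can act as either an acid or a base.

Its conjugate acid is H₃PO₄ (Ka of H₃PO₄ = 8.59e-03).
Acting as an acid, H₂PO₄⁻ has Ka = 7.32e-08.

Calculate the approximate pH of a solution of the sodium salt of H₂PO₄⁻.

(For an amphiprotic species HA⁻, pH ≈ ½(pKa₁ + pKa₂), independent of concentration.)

pKa₁ = -log(8.59e-03) = 2.07; pKa₂ = -log(7.32e-08) = 7.14. For an amphiprotic species, pH ≈ ½(pKa₁ + pKa₂) = ½(2.07 + 7.14) = 4.60.

pH = 4.60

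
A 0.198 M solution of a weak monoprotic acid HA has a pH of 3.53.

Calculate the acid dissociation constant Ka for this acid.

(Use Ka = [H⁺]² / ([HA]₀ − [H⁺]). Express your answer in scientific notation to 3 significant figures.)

[H⁺] = 10^(−pH) = 10^(−3.53) = 2.951e-04 M. For HA ⇌ H⁺ + A⁻, Ka = [H⁺][A⁻]/[HA] = [H⁺]² / ([HA]₀ − [H⁺]) = (2.951e-04)² / (0.198 − 2.951e-04) = 4.41e-07.

K_a = 4.41e-07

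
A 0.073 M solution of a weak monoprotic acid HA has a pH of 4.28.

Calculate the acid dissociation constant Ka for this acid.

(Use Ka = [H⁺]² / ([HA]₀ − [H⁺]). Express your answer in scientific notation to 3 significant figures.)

[H⁺] = 10^(−pH) = 10^(−4.28) = 5.248e-05 M. For HA ⇌ H⁺ + A⁻, Ka = [H⁺][A⁻]/[HA] = [H⁺]² / ([HA]₀ − [H⁺]) = (5.248e-05)² / (0.073 − 5.248e-05) = 3.78e-08.

K_a = 3.78e-08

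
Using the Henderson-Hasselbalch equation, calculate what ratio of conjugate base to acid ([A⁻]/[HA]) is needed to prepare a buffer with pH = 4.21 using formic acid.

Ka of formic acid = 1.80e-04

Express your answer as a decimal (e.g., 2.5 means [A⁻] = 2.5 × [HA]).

pKa = -log(1.80e-04) = 3.7447. pH = pKa + log([A⁻]/[HA]), so log([A⁻]/[HA]) = pH − pKa = 4.21 − 3.7447 = 0.4653. [A⁻]/[HA] = 10^(0.4653) = 2.92

[A⁻]/[HA] = 2.92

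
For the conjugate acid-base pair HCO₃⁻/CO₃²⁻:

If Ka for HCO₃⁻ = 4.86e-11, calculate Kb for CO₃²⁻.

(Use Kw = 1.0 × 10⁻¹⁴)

For a conjugate pair Ka × Kb = Kw, so Kb = Kw/Ka = 1.0 × 10⁻¹⁴ / 4.86e-11 = 2.06e-04.

K_b = 2.06e-04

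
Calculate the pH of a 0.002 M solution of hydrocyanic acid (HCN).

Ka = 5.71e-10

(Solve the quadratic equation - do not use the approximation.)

x² + Ka×x - Ka×C = 0. Using quadratic formula: [H⁺] = 1.0684e-06

pH = 5.97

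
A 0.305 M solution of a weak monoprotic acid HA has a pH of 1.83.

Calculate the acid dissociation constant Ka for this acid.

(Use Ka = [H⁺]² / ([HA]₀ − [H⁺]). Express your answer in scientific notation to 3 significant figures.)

[H⁺] = 10^(−pH) = 10^(−1.83) = 1.479e-02 M. For HA ⇌ H⁺ + A⁻, Ka = [H⁺][A⁻]/[HA] = [H⁺]² / ([HA]₀ − [H⁺]) = (1.479e-02)² / (0.305 − 1.479e-02) = 7.54e-04.

K_a = 7.54e-04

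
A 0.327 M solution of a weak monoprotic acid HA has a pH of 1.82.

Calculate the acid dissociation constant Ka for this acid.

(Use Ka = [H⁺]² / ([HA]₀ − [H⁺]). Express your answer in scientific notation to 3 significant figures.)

[H⁺] = 10^(−pH) = 10^(−1.82) = 1.514e-02 M. For HA ⇌ H⁺ + A⁻, Ka = [H⁺][A⁻]/[HA] = [H⁺]² / ([HA]₀ − [H⁺]) = (1.514e-02)² / (0.327 − 1.514e-02) = 7.35e-04.

K_a = 7.35e-04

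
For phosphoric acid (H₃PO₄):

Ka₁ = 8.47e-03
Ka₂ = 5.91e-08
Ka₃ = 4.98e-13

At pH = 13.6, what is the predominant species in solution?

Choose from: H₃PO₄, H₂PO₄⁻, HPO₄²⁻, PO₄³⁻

pKa₁ = 2.07, pKa₂ = 7.23, pKa₃ = 12.30. For a polyprotic acid the predominant species crosses at each pKa: below pKa_n the protonated form dominates, above it the deprotonated form does. At pH = 13.6, the predominant species is PO₄³⁻.

PO₄³⁻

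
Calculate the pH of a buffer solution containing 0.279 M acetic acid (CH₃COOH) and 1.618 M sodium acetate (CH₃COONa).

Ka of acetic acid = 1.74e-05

pKa = -log(1.74e-05) = 4.76. pH = pKa + log([A⁻]/[HA]) = 4.76 + log(1.618/0.279)

pH = 5.52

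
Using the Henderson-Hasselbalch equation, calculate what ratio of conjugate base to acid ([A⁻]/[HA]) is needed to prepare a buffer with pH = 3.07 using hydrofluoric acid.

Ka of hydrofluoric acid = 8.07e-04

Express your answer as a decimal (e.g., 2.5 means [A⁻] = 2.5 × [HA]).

pKa = -log(8.07e-04) = 3.0931. pH = pKa + log([A⁻]/[HA]), so log([A⁻]/[HA]) = pH − pKa = 3.07 − 3.0931 = -0.0231. [A⁻]/[HA] = 10^(-0.0231) = 0.948

[A⁻]/[HA] = 0.948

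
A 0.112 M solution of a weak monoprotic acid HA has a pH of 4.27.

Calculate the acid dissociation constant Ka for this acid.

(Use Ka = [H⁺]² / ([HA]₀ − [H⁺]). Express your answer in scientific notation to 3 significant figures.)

[H⁺] = 10^(−pH) = 10^(−4.27) = 5.370e-05 M. For HA ⇌ H⁺ + A⁻, Ka = [H⁺][A⁻]/[HA] = [H⁺]² / ([HA]₀ − [H⁺]) = (5.370e-05)² / (0.112 − 5.370e-05) = 2.58e-08.

K_a = 2.58e-08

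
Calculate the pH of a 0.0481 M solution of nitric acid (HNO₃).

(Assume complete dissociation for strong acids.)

[H⁺] = 0.0481 M for strong acid. pH = -log[H⁺] = -log(0.0481)

pH = 1.32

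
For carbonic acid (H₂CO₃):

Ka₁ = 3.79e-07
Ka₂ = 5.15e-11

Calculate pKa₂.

pKa₂ = -log(Ka₂) = -log(5.15e-11) = 10.29.

pK_{a2} = 10.29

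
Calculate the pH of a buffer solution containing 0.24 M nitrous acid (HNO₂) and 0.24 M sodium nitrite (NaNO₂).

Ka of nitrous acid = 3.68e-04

pKa = -log(3.68e-04) = 3.43. pH = pKa + log([A⁻]/[HA]) = 3.43 + log(0.24/0.24)

pH = 3.43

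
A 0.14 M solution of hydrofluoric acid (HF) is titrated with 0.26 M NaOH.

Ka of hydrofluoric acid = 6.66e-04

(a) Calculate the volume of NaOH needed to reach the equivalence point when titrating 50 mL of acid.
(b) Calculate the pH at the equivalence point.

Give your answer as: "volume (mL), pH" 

moles acid = 0.14 × 50/1000 = 0.007 mol; V_base = moles/0.26 × 1000 = 26.9 mL. At equivalence only the conjugate base is present: [A⁻] = 0.007/0.077 = 9.1000e-02 M. Kb = Kw/Ka = 1.50e-11; [OH⁻] = √(Kb × [A⁻]) = 1.1689e-06; pOH = 5.93; pH = 14 - pOH = 8.07.

V = 26.9 mL, pH = 8.07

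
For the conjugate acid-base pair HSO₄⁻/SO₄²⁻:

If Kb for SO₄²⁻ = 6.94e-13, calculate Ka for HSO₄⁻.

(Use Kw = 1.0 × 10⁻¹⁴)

For a conjugate pair Ka × Kb = Kw, so Ka = Kw/Kb = 1.0 × 10⁻¹⁴ / 6.94e-13 = 1.44e-02.

K_a = 1.44e-02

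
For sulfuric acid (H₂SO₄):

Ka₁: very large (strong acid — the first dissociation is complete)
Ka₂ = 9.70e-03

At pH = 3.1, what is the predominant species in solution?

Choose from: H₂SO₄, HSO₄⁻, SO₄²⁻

The first dissociation is complete, so H₂SO₄ itself is never the predominant species in water; pKa₂ = -log(9.70e-03) = 2.01. For a polyprotic acid the predominant species crosses at each pKa: below pKa_n the protonated form dominates, above it the deprotonated form does. At pH = 3.1, the predominant species is SO₄²⁻.

SO₄²⁻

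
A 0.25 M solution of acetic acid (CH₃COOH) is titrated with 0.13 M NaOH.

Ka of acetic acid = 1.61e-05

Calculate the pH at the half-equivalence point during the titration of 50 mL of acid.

At half-equivalence [HA] = [A⁻], so Henderson-Hasselbalch gives pH = pKa = -log(1.61e-05) = 4.79.

pH = pKa = 4.79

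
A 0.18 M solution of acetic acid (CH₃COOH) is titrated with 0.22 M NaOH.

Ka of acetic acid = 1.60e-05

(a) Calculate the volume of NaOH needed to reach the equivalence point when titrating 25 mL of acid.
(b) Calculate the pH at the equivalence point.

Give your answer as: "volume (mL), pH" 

moles acid = 0.18 × 25/1000 = 0.0045 mol; V_base = moles/0.22 × 1000 = 20.5 mL. At equivalence only the conjugate base is present: [A⁻] = 0.0045/0.045 = 9.9000e-02 M. Kb = Kw/Ka = 6.25e-10; [OH⁻] = √(Kb × [A⁻]) = 7.8661e-06; pOH = 5.10; pH = 14 - pOH = 8.90.

V = 20.5 mL, pH = 8.90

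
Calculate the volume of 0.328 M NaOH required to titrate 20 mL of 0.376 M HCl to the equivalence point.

At equivalence: moles acid = moles base. moles HCl = 0.376 × 20/1000 = 0.00752 mol. V_base = moles / 0.328 × 1000 = 22.9 mL.

V_{base} = 22.9 mL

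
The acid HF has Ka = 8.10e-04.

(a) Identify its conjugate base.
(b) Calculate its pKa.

(a) The conjugate base is formed by removing one H⁺ from HF, giving F⁻. (b) pKa = -log(Ka) = -log(8.10e-04) = 3.09.

Conjugate base: F⁻; pK_a = 3.09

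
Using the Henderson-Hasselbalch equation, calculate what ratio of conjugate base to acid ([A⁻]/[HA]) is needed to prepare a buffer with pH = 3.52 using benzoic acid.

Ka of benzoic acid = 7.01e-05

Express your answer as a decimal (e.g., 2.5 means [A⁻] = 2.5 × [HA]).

pKa = -log(7.01e-05) = 4.1543. pH = pKa + log([A⁻]/[HA]), so log([A⁻]/[HA]) = pH − pKa = 3.52 − 4.1543 = -0.6343. [A⁻]/[HA] = 10^(-0.6343) = 0.232

[A⁻]/[HA] = 0.232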